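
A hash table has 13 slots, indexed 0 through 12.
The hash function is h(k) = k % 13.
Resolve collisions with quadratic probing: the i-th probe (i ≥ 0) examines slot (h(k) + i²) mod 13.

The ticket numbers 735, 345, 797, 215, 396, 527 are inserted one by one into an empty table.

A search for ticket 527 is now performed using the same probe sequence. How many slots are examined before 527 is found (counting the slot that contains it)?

4

Insert 735: h=7, slot 7 empty -> index 7.
Insert 345: h=7, slot 7 occupied -> index 8.
Insert 797: h=4, slot 4 empty -> index 4.
Insert 215: h=7, slots 7,8 occupied -> index 11.
Insert 396: h=6, slot 6 empty -> index 6.
Insert 527: h=7, slots 7,8,11 occupied -> index 3.
Table: [., ., ., 527, 797, ., 396, 735, 345, ., ., 215, .]
Lookup 527: h=7, probe 7,8,11,3 → found at 3.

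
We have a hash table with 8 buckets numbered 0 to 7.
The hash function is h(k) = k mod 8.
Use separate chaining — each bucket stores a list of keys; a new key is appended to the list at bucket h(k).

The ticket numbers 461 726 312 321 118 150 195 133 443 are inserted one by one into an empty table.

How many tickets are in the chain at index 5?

2

461 → bucket 5
726 → bucket 6
312 → bucket 0
321 → bucket 1
118 → bucket 6 (collision)
150 → bucket 6 (collision)
195 → bucket 3
133 → bucket 5 (collision)
443 → bucket 3 (collision)
Final buckets:
0: 312
1: 321
2: ∅
3: 195 -> 443
4: ∅
5: 461 -> 133
6: 726 -> 118 -> 150
7: ∅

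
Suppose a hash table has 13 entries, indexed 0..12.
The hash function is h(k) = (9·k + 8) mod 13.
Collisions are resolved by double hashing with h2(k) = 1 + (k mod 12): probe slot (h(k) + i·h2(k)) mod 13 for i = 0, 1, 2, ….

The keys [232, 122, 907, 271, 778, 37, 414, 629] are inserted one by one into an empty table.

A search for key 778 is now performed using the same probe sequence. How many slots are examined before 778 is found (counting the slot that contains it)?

3

Insert 232: h=3, slot 3 empty => index 3.
Insert 122: h=1, slot 1 empty => index 1.
Insert 907: h=7, slot 7 empty => index 7.
Insert 271: h=3, h2=8, slot 3 occupied => index 11.
Insert 778: h=3, h2=11, slots 3,1 occupied => index 12.
Insert 37: h=3, h2=2, slot 3 occupied => index 5.
Insert 414: h=3, h2=7, slot 3 occupied => index 10.
Insert 629: h=1, h2=6, slots 1,7 occupied => index 0.
Table: [629, 122, ∅, 232, ∅, 37, ∅, 907, ∅, ∅, 414, 271, 778]
Lookup 778: h=3, h2=11, probe 3,1,12 → found at 12.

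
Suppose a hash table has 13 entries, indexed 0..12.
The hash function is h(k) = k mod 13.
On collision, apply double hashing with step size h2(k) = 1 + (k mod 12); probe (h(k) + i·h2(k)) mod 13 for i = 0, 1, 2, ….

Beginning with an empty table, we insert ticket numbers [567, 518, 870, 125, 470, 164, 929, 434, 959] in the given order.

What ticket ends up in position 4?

164

Insert 567: h=8, slot 8 empty -> index 8.
Insert 518: h=11, slot 11 empty -> index 11.
Insert 870: h=12, slot 12 empty -> index 12.
Insert 125: h=8, h2=6, slot 8 occupied -> index 1.
Insert 470: h=2, slot 2 empty -> index 2.
Insert 164: h=8, h2=9, slot 8 occupied -> index 4.
Insert 929: h=6, slot 6 empty -> index 6.
Insert 434: h=5, slot 5 empty -> index 5.
Insert 959: h=10, slot 10 empty -> index 10.
Table: [-, 125, 470, -, 164, 434, 929, -, 567, -, 959, 518, 870]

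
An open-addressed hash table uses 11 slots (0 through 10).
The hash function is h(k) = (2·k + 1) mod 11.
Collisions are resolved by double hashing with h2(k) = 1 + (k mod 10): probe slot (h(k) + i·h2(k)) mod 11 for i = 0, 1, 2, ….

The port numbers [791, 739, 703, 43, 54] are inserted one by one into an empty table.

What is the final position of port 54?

791 hashes to 10; slot 10 is free => place at 10.
739 hashes to 5; slot 5 is free => place at 5.
703 hashes to 10, h2=4; 10 taken => place at 3.
43 hashes to 10, h2=4; 10,3 taken => place at 7.
54 hashes to 10, h2=5; 10 taken => place at 4.
Table: [—, —, —, 703, 54, 739, —, 43, —, —, 791]

4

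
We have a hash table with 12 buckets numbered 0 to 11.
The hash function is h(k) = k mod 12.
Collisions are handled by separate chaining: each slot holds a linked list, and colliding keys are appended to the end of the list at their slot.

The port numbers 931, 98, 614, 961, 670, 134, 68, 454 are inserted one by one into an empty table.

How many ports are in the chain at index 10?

931 → bucket 7
98 → bucket 2
614 → bucket 2 (collision)
961 → bucket 1
670 → bucket 10
134 → bucket 2 (collision)
68 → bucket 8
454 → bucket 10 (collision)
Final buckets:
0: _
1: 961
2: 98 -> 614 -> 134
3: _
4: _
5: _
6: _
7: 931
8: 68
9: _
10: 670 -> 454
11: _

2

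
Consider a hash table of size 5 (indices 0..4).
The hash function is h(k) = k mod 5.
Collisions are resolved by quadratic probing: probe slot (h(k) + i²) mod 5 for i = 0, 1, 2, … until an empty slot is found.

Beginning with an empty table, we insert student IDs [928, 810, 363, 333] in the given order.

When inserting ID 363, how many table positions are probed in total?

2

Insert 928: h=3, slot 3 empty → index 3.
Insert 810: h=0, slot 0 empty → index 0.
Insert 363: h=3, slot 3 occupied → index 4.
Insert 333: h=3, slots 3,4 occupied → index 2.
Table: [810, -, 333, 928, 363]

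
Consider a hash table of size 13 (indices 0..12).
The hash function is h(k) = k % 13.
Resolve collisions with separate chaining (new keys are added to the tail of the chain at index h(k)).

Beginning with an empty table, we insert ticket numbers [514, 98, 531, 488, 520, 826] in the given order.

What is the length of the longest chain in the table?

514 -> bucket 7
98 -> bucket 7 (collision)
531 -> bucket 11
488 -> bucket 7 (collision)
520 -> bucket 0
826 -> bucket 7 (collision)
Final buckets:
0: 520
1: -
2: -
3: -
4: -
5: -
6: -
7: 514 -> 98 -> 488 -> 826
8: -
9: -
10: -
11: 531
12: -

4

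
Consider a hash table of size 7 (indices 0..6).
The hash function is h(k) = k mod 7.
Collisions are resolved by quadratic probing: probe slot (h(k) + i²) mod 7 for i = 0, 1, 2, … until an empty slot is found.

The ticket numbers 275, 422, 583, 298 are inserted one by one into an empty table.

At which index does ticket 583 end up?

275: h=2 -> slot 2
422: h=2, probe 2,3 -> slot 3
583: h=2, probe 2,3,6 -> slot 6
298: h=4 -> slot 4
Table: [-, -, 275, 422, 298, -, 583]

6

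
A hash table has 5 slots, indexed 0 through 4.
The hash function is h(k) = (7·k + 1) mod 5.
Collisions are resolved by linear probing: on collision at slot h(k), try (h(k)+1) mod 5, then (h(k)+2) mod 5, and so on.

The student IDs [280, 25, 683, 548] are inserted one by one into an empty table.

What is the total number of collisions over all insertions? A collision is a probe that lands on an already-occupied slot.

280: h=1 → slot 1
25: h=1, probe 1,2 → slot 2
683: h=2, probe 2,3 → slot 3
548: h=2, probe 2,3,4 → slot 4
Table: [_, 280, 25, 683, 548]

4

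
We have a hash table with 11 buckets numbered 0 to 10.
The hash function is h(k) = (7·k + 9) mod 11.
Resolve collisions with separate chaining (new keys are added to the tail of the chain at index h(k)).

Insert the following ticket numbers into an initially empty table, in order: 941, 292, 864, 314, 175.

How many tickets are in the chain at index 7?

4

941 -> bucket 7
292 -> bucket 7 (collision)
864 -> bucket 7 (collision)
314 -> bucket 7 (collision)
175 -> bucket 2
Final buckets:
0: -
1: -
2: 175
3: -
4: -
5: -
6: -
7: 941 -> 292 -> 864 -> 314
8: -
9: -
10: -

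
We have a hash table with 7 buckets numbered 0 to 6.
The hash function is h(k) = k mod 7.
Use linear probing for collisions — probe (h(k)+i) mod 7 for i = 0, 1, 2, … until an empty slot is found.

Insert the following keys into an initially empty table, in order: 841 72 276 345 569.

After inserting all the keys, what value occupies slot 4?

841 hashes to 1; slot 1 is free → place at 1.
72 hashes to 2; slot 2 is free → place at 2.
276 hashes to 3; slot 3 is free → place at 3.
345 hashes to 2; 2,3 taken → place at 4.
569 hashes to 2; 2,3,4 taken → place at 5.
Table: [-, 841, 72, 276, 345, 569, -]

345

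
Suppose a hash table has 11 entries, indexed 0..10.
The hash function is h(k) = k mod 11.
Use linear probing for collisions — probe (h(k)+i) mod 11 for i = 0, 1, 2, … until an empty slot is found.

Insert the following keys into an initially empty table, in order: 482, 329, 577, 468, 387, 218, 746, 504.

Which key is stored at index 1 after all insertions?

746

482: h=9 => slot 9
329: h=10 => slot 10
577: h=5 => slot 5
468: h=6 => slot 6
387: h=2 => slot 2
218: h=9, probe 9,10,0 => slot 0
746: h=9, probe 9,10,0,1 => slot 1
504: h=9, probe 9,10,0,1,2,3 => slot 3
Table: [218, 746, 387, 504, ., 577, 468, ., ., 482, 329]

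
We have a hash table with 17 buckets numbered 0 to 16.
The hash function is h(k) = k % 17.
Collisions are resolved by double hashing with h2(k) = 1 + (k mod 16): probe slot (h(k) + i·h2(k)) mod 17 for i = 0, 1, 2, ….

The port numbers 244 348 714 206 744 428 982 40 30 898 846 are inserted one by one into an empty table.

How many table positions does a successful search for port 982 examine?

3

Insert 244: h=6, slot 6 empty -> index 6.
Insert 348: h=8, slot 8 empty -> index 8.
Insert 714: h=0, slot 0 empty -> index 0.
Insert 206: h=2, slot 2 empty -> index 2.
Insert 744: h=13, slot 13 empty -> index 13.
Insert 428: h=3, slot 3 empty -> index 3.
Insert 982: h=13, h2=7, slots 13,3 occupied -> index 10.
Insert 40: h=6, h2=9, slot 6 occupied -> index 15.
Insert 30: h=13, h2=15, slot 13 occupied -> index 11.
Insert 898: h=14, slot 14 empty -> index 14.
Insert 846: h=13, h2=15, slots 13,11 occupied -> index 9.
Table: [714, -, 206, 428, -, -, 244, -, 348, 846, 982, 30, -, 744, 898, 40, -]
Lookup 982: h=13, h2=7, probe 13,3,10 → found at 10.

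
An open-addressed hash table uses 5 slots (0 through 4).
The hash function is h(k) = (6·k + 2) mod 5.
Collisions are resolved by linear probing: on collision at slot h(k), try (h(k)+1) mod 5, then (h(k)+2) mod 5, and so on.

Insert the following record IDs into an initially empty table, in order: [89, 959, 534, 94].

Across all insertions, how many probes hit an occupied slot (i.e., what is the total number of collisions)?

Insert 89: h=1, slot 1 empty => index 1.
Insert 959: h=1, slot 1 occupied => index 2.
Insert 534: h=1, slots 1,2 occupied => index 3.
Insert 94: h=1, slots 1,2,3 occupied => index 4.
Table: [∅, 89, 959, 534, 94]

6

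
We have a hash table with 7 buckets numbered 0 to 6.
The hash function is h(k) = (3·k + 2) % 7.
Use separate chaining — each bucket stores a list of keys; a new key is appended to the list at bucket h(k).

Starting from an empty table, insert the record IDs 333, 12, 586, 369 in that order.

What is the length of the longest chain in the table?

3

Insert 333: h=0, bucket 0 empty -> new chain.
Insert 12: h=3, bucket 3 empty -> new chain.
Insert 586: h=3, bucket 3 nonempty -> append to chain.
Insert 369: h=3, bucket 3 nonempty -> append to chain.
Final buckets:
0: 333
1: ∅
2: ∅
3: 12 -> 586 -> 369
4: ∅
5: ∅
6: ∅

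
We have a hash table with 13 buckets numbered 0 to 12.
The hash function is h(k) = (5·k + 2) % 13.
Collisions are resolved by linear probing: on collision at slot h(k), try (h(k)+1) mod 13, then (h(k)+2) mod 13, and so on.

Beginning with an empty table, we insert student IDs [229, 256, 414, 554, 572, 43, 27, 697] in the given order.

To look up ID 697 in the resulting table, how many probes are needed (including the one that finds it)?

4

229: h=3 → slot 3
256: h=8 → slot 8
414: h=5 → slot 5
554: h=3, probe 3,4 → slot 4
572: h=2 → slot 2
43: h=9 → slot 9
27: h=7 → slot 7
697: h=3, probe 3,4,5,6 → slot 6
Table: [., ., 572, 229, 554, 414, 697, 27, 256, 43, ., ., .]
Lookup 697: h=3, probe 3,4,5,6 → found at 6.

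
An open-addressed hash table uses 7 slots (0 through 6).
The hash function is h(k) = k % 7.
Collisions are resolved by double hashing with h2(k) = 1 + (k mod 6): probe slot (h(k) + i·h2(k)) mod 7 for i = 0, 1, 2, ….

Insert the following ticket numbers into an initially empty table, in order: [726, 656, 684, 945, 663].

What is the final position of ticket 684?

6

726 hashes to 5; slot 5 is free -> place at 5.
656 hashes to 5, h2=3; 5 taken -> place at 1.
684 hashes to 5, h2=1; 5 taken -> place at 6.
945 hashes to 0; slot 0 is free -> place at 0.
663 hashes to 5, h2=4; 5 taken -> place at 2.
Table: [945, 656, 663, _, _, 726, 684]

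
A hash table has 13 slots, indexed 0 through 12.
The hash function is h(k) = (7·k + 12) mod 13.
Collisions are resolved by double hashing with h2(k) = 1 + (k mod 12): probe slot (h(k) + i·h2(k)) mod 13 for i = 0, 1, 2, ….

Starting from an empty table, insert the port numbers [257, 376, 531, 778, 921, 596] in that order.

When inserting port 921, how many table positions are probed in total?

2

Insert 257: h=4, slot 4 empty → index 4.
Insert 376: h=5, slot 5 empty → index 5.
Insert 531: h=11, slot 11 empty → index 11.
Insert 778: h=11, h2=11, slot 11 occupied → index 9.
Insert 921: h=11, h2=10, slot 11 occupied → index 8.
Insert 596: h=11, h2=9, slot 11 occupied → index 7.
Table: [—, —, —, —, 257, 376, —, 596, 921, 778, —, 531, —]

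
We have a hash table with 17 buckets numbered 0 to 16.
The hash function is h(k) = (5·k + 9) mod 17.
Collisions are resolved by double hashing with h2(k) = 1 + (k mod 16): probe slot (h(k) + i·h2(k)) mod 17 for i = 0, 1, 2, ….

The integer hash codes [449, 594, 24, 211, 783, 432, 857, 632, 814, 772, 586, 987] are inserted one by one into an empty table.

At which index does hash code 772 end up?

15

449 hashes to 10; slot 10 is free => place at 10.
594 hashes to 4; slot 4 is free => place at 4.
24 hashes to 10, h2=9; 10 taken => place at 2.
211 hashes to 10, h2=4; 10 taken => place at 14.
783 hashes to 14, h2=16; 14 taken => place at 13.
432 hashes to 10, h2=1; 10 taken => place at 11.
857 hashes to 10, h2=10; 10 taken => place at 3.
632 hashes to 7; slot 7 is free => place at 7.
814 hashes to 16; slot 16 is free => place at 16.
772 hashes to 10, h2=5; 10 taken => place at 15.
586 hashes to 15, h2=11; 15 taken => place at 9.
987 hashes to 14, h2=12; 14,9,4,16,11 taken => place at 6.
Table: [., ., 24, 857, 594, ., 987, 632, ., 586, 449, 432, ., 783, 211, 772, 814]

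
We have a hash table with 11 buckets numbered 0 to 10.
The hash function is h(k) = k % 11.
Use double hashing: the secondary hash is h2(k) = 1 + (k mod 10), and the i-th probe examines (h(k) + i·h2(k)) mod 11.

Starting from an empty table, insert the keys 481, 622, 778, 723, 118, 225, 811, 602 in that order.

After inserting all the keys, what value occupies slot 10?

Insert 481: h=8, slot 8 empty => index 8.
Insert 622: h=6, slot 6 empty => index 6.
Insert 778: h=8, h2=9, slots 8,6 occupied => index 4.
Insert 723: h=8, h2=4, slot 8 occupied => index 1.
Insert 118: h=8, h2=9, slots 8,6,4 occupied => index 2.
Insert 225: h=5, slot 5 empty => index 5.
Insert 811: h=8, h2=2, slot 8 occupied => index 10.
Insert 602: h=8, h2=3, slot 8 occupied => index 0.
Table: [602, 723, 118, -, 778, 225, 622, -, 481, -, 811]

811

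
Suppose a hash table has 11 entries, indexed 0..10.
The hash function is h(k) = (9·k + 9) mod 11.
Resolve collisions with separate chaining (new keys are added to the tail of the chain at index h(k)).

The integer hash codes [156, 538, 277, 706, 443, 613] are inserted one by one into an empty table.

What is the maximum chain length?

3

156 → bucket 5
538 → bucket 0
277 → bucket 5 (collision)
706 → bucket 5 (collision)
443 → bucket 3
613 → bucket 4
Final buckets:
0: 538
1: —
2: —
3: 443
4: 613
5: 156 -> 277 -> 706
6: —
7: —
8: —
9: —
10: —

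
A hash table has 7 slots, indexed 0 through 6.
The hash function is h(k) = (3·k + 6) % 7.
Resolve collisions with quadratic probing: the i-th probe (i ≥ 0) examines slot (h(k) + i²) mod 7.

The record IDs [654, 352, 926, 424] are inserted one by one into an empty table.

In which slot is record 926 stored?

6

654: h=1 -> slot 1
352: h=5 -> slot 5
926: h=5, probe 5,6 -> slot 6
424: h=4 -> slot 4
Table: [., 654, ., ., 424, 352, 926]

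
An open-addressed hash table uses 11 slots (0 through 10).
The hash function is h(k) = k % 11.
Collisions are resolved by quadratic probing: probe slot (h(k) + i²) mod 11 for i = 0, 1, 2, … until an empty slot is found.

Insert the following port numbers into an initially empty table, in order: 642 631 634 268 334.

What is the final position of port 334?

642: h=4 → slot 4
631: h=4, probe 4,5 → slot 5
634: h=7 → slot 7
268: h=4, probe 4,5,8 → slot 8
334: h=4, probe 4,5,8,2 → slot 2
Table: [., ., 334, ., 642, 631, ., 634, 268, ., .]

2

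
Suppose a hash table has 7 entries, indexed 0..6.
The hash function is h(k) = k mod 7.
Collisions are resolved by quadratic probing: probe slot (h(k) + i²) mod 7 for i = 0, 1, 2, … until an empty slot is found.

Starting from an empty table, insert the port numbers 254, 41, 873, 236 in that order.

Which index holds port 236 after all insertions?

0

254: h=2 → slot 2
41: h=6 → slot 6
873: h=5 → slot 5
236: h=5, probe 5,6,2,0 → slot 0
Table: [236, —, 254, —, —, 873, 41]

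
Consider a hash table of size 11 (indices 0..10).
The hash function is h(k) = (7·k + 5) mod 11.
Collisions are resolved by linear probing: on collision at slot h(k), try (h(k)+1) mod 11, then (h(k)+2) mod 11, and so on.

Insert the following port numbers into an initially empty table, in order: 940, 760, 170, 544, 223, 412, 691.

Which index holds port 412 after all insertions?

10

Insert 940: h=7, slot 7 empty => index 7.
Insert 760: h=1, slot 1 empty => index 1.
Insert 170: h=7, slot 7 occupied => index 8.
Insert 544: h=7, slots 7,8 occupied => index 9.
Insert 223: h=4, slot 4 empty => index 4.
Insert 412: h=7, slots 7,8,9 occupied => index 10.
Insert 691: h=2, slot 2 empty => index 2.
Table: [∅, 760, 691, ∅, 223, ∅, ∅, 940, 170, 544, 412]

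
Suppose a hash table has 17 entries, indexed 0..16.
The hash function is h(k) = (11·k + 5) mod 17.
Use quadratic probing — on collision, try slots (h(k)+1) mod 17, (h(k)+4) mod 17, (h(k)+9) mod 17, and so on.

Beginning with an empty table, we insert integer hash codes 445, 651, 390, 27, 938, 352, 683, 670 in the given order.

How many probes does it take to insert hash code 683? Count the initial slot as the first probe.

3

445: h=4 -> slot 4
651: h=9 -> slot 9
390: h=11 -> slot 11
27: h=13 -> slot 13
938: h=4, probe 4,5 -> slot 5
352: h=1 -> slot 1
683: h=4, probe 4,5,8 -> slot 8
670: h=14 -> slot 14
Table: [—, 352, —, —, 445, 938, —, —, 683, 651, —, 390, —, 27, 670, —, —]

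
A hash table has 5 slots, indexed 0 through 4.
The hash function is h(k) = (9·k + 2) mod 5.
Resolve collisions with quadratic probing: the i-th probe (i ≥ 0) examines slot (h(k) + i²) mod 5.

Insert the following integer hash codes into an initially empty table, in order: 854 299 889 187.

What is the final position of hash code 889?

2

854 hashes to 3; slot 3 is free => place at 3.
299 hashes to 3; 3 taken => place at 4.
889 hashes to 3; 3,4 taken => place at 2.
187 hashes to 0; slot 0 is free => place at 0.
Table: [187, ., 889, 854, 299]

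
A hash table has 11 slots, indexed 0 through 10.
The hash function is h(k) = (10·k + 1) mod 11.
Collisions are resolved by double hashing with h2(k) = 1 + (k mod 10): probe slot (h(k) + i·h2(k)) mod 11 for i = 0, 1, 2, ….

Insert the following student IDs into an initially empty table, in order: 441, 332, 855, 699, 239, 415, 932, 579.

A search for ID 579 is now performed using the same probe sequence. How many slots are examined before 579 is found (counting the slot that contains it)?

4

441: h=0 -> slot 0
332: h=10 -> slot 10
855: h=4 -> slot 4
699: h=6 -> slot 6
239: h=4, h2=10, probe 4,3 -> slot 3
415: h=4, h2=6, probe 4,10,5 -> slot 5
932: h=4, h2=3, probe 4,7 -> slot 7
579: h=5, h2=10, probe 5,4,3,2 -> slot 2
Table: [441, _, 579, 239, 855, 415, 699, 932, _, _, 332]
Lookup 579: h=5, h2=10, probe 5,4,3,2 → found at 2.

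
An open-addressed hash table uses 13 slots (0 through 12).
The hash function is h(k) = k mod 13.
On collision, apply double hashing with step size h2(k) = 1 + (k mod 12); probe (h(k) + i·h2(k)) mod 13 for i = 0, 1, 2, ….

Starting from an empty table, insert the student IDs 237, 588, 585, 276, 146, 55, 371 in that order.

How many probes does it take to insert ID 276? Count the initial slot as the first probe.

3

Insert 237: h=3, slot 3 empty → index 3.
Insert 588: h=3, h2=1, slot 3 occupied → index 4.
Insert 585: h=0, slot 0 empty → index 0.
Insert 276: h=3, h2=1, slots 3,4 occupied → index 5.
Insert 146: h=3, h2=3, slot 3 occupied → index 6.
Insert 55: h=3, h2=8, slot 3 occupied → index 11.
Insert 371: h=7, slot 7 empty → index 7.
Table: [585, ., ., 237, 588, 276, 146, 371, ., ., ., 55, .]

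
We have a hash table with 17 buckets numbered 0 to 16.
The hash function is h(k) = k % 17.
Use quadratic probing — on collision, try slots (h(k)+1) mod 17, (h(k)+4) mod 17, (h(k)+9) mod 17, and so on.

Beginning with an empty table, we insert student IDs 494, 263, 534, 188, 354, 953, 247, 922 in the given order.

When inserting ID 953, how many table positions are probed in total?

Insert 494: h=1, slot 1 empty → index 1.
Insert 263: h=8, slot 8 empty → index 8.
Insert 534: h=7, slot 7 empty → index 7.
Insert 188: h=1, slot 1 occupied → index 2.
Insert 354: h=14, slot 14 empty → index 14.
Insert 953: h=1, slots 1,2 occupied → index 5.
Insert 247: h=9, slot 9 empty → index 9.
Insert 922: h=4, slot 4 empty → index 4.
Table: [—, 494, 188, —, 922, 953, —, 534, 263, 247, —, —, —, —, 354, —, —]

3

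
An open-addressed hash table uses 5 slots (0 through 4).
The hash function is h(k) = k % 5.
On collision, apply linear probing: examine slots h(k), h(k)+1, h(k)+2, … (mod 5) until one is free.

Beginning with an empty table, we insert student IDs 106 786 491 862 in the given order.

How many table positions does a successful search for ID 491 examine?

Insert 106: h=1, slot 1 empty => index 1.
Insert 786: h=1, slot 1 occupied => index 2.
Insert 491: h=1, slots 1,2 occupied => index 3.
Insert 862: h=2, slots 2,3 occupied => index 4.
Table: [—, 106, 786, 491, 862]
Lookup 491: h=1, probe 1,2,3 → found at 3.

3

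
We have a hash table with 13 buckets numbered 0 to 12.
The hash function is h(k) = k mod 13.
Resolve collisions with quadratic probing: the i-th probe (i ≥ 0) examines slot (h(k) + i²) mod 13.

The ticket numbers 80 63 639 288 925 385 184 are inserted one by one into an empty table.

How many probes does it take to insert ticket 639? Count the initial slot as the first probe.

80 hashes to 2; slot 2 is free → place at 2.
63 hashes to 11; slot 11 is free → place at 11.
639 hashes to 2; 2 taken → place at 3.
288 hashes to 2; 2,3 taken → place at 6.
925 hashes to 2; 2,3,6,11 taken → place at 5.
385 hashes to 8; slot 8 is free → place at 8.
184 hashes to 2; 2,3,6,11,5 taken → place at 1.
Table: [-, 184, 80, 639, -, 925, 288, -, 385, -, -, 63, -]

2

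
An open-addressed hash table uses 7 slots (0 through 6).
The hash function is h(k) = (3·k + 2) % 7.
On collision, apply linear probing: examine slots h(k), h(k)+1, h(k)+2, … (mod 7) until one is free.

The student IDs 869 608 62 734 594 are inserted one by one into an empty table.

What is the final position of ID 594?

869: h=5 => slot 5
608: h=6 => slot 6
62: h=6, probe 6,0 => slot 0
734: h=6, probe 6,0,1 => slot 1
594: h=6, probe 6,0,1,2 => slot 2
Table: [62, 734, 594, _, _, 869, 608]

2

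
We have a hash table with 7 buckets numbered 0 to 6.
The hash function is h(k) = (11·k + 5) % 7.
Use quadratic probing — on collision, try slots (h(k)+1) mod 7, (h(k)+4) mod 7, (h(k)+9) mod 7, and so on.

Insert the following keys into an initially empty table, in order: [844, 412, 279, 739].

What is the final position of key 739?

844: h=0 -> slot 0
412: h=1 -> slot 1
279: h=1, probe 1,2 -> slot 2
739: h=0, probe 0,1,4 -> slot 4
Table: [844, 412, 279, ∅, 739, ∅, ∅]

4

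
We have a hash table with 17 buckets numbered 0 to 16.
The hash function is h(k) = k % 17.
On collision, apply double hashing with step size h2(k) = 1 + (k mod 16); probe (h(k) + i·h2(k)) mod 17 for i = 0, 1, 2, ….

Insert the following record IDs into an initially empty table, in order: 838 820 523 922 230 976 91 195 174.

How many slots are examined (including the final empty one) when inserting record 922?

2

Insert 838: h=5, slot 5 empty => index 5.
Insert 820: h=4, slot 4 empty => index 4.
Insert 523: h=13, slot 13 empty => index 13.
Insert 922: h=4, h2=11, slot 4 occupied => index 15.
Insert 230: h=9, slot 9 empty => index 9.
Insert 976: h=7, slot 7 empty => index 7.
Insert 91: h=6, slot 6 empty => index 6.
Insert 195: h=8, slot 8 empty => index 8.
Insert 174: h=4, h2=15, slot 4 occupied => index 2.
Table: [-, -, 174, -, 820, 838, 91, 976, 195, 230, -, -, -, 523, -, 922, -]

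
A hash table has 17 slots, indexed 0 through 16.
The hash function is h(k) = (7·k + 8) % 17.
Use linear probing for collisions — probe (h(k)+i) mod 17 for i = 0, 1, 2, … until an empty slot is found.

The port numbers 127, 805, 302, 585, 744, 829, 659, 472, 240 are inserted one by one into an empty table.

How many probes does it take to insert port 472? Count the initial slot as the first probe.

6

127 hashes to 13; slot 13 is free -> place at 13.
805 hashes to 16; slot 16 is free -> place at 16.
302 hashes to 14; slot 14 is free -> place at 14.
585 hashes to 6; slot 6 is free -> place at 6.
744 hashes to 14; 14 taken -> place at 15.
829 hashes to 14; 14,15,16 taken -> place at 0.
659 hashes to 14; 14,15,16,0 taken -> place at 1.
472 hashes to 14; 14,15,16,0,1 taken -> place at 2.
240 hashes to 5; slot 5 is free -> place at 5.
Table: [829, 659, 472, —, —, 240, 585, —, —, —, —, —, —, 127, 302, 744, 805]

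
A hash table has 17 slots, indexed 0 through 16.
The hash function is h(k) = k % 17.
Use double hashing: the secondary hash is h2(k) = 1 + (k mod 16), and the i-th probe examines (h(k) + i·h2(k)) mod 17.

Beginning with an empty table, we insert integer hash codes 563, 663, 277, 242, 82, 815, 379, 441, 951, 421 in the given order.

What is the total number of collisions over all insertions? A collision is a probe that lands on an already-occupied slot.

Insert 563: h=2, slot 2 empty → index 2.
Insert 663: h=0, slot 0 empty → index 0.
Insert 277: h=5, slot 5 empty → index 5.
Insert 242: h=4, slot 4 empty → index 4.
Insert 82: h=14, slot 14 empty → index 14.
Insert 815: h=16, slot 16 empty → index 16.
Insert 379: h=5, h2=12, slots 5,0 occupied → index 12.
Insert 441: h=16, h2=10, slot 16 occupied → index 9.
Insert 951: h=16, h2=8, slot 16 occupied → index 7.
Insert 421: h=13, slot 13 empty → index 13.
Table: [663, ∅, 563, ∅, 242, 277, ∅, 951, ∅, 441, ∅, ∅, 379, 421, 82, ∅, 815]

4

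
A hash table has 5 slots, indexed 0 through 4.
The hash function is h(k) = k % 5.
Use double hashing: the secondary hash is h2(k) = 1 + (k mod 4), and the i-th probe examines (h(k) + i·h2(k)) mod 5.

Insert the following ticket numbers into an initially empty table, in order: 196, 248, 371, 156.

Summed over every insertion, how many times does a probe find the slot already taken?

Insert 196: h=1, slot 1 empty → index 1.
Insert 248: h=3, slot 3 empty → index 3.
Insert 371: h=1, h2=4, slot 1 occupied → index 0.
Insert 156: h=1, h2=1, slot 1 occupied → index 2.
Table: [371, 196, 156, 248, —]

2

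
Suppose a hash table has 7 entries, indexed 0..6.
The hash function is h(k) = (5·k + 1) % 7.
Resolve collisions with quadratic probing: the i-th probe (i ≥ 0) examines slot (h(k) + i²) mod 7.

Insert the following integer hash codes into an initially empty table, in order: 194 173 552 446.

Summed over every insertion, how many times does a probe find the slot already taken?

194 hashes to 5; slot 5 is free -> place at 5.
173 hashes to 5; 5 taken -> place at 6.
552 hashes to 3; slot 3 is free -> place at 3.
446 hashes to 5; 5,6 taken -> place at 2.
Table: [—, —, 446, 552, —, 194, 173]

3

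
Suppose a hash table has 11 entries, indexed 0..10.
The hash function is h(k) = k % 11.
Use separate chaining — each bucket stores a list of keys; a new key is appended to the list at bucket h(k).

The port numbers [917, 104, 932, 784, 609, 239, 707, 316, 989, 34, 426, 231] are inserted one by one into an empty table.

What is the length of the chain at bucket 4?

2

917 → bucket 4
104 → bucket 5
932 → bucket 8
784 → bucket 3
609 → bucket 4 (collision)
239 → bucket 8 (collision)
707 → bucket 3 (collision)
316 → bucket 8 (collision)
989 → bucket 10
34 → bucket 1
426 → bucket 8 (collision)
231 → bucket 0
Final buckets:
0: 231
1: 34
2: .
3: 784 -> 707
4: 917 -> 609
5: 104
6: .
7: .
8: 932 -> 239 -> 316 -> 426
9: .
10: 989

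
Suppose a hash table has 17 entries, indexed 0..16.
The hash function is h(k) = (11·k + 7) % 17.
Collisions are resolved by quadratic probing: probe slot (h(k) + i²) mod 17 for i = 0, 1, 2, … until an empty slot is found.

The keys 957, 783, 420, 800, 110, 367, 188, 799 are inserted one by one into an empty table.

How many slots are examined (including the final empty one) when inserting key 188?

957: h=11 → slot 11
783: h=1 → slot 1
420: h=3 → slot 3
800: h=1, probe 1,2 → slot 2
110: h=10 → slot 10
367: h=15 → slot 15
188: h=1, probe 1,2,5 → slot 5
799: h=7 → slot 7
Table: [—, 783, 800, 420, —, 188, —, 799, —, —, 110, 957, —, —, —, 367, —]

3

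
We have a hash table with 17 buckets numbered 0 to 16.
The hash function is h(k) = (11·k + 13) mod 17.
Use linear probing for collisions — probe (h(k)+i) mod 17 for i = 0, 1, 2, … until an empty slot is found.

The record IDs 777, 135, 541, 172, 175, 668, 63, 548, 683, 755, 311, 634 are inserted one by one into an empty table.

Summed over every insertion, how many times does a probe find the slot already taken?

777 hashes to 9; slot 9 is free => place at 9.
135 hashes to 2; slot 2 is free => place at 2.
541 hashes to 14; slot 14 is free => place at 14.
172 hashes to 1; slot 1 is free => place at 1.
175 hashes to 0; slot 0 is free => place at 0.
668 hashes to 0; 0,1,2 taken => place at 3.
63 hashes to 9; 9 taken => place at 10.
548 hashes to 6; slot 6 is free => place at 6.
683 hashes to 12; slot 12 is free => place at 12.
755 hashes to 5; slot 5 is free => place at 5.
311 hashes to 0; 0,1,2,3 taken => place at 4.
634 hashes to 0; 0,1,2,3,4,5,6 taken => place at 7.
Table: [175, 172, 135, 668, 311, 755, 548, 634, ., 777, 63, ., 683, ., 541, ., .]

15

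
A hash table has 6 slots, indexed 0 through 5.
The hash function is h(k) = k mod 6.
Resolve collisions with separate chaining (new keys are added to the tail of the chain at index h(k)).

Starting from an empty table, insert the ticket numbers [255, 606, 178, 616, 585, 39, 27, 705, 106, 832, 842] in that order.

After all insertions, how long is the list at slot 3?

5

255 → bucket 3
606 → bucket 0
178 → bucket 4
616 → bucket 4 (collision)
585 → bucket 3 (collision)
39 → bucket 3 (collision)
27 → bucket 3 (collision)
705 → bucket 3 (collision)
106 → bucket 4 (collision)
832 → bucket 4 (collision)
842 → bucket 2
Final buckets:
0: 606
1: .
2: 842
3: 255 -> 585 -> 39 -> 27 -> 705
4: 178 -> 616 -> 106 -> 832
5: .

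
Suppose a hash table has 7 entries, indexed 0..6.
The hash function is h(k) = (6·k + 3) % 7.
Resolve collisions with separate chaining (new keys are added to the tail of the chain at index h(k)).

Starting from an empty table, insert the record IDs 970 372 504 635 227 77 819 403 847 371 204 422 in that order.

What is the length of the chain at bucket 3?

Insert 970: h=6, bucket 6 empty → new chain.
Insert 372: h=2, bucket 2 empty → new chain.
Insert 504: h=3, bucket 3 empty → new chain.
Insert 635: h=5, bucket 5 empty → new chain.
Insert 227: h=0, bucket 0 empty → new chain.
Insert 77: h=3, bucket 3 nonempty → append to chain.
Insert 819: h=3, bucket 3 nonempty → append to chain.
Insert 403: h=6, bucket 6 nonempty → append to chain.
Insert 847: h=3, bucket 3 nonempty → append to chain.
Insert 371: h=3, bucket 3 nonempty → append to chain.
Insert 204: h=2, bucket 2 nonempty → append to chain.
Insert 422: h=1, bucket 1 empty → new chain.
Final buckets:
0: 227
1: 422
2: 372 -> 204
3: 504 -> 77 -> 819 -> 847 -> 371
4: _
5: 635
6: 970 -> 403

5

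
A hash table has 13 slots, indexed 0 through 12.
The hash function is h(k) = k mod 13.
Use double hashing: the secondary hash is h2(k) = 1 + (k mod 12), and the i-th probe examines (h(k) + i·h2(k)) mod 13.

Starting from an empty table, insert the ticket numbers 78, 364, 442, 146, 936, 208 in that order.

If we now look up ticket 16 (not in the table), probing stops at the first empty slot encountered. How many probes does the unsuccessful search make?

Insert 78: h=0, slot 0 empty → index 0.
Insert 364: h=0, h2=5, slot 0 occupied → index 5.
Insert 442: h=0, h2=11, slot 0 occupied → index 11.
Insert 146: h=3, slot 3 empty → index 3.
Insert 936: h=0, h2=1, slot 0 occupied → index 1.
Insert 208: h=0, h2=5, slots 0,5 occupied → index 10.
Table: [78, 936, ∅, 146, ∅, 364, ∅, ∅, ∅, ∅, 208, 442, ∅]
Lookup 16: h=3, h2=5, probe 3,8 → slot 8 empty, not found.

2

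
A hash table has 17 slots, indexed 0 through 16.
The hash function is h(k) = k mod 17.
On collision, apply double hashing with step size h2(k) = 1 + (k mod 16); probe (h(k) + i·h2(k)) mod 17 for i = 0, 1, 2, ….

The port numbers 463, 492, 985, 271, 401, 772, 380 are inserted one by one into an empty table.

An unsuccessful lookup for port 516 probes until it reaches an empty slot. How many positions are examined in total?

463: h=4 => slot 4
492: h=16 => slot 16
985: h=16, h2=10, probe 16,9 => slot 9
271: h=16, h2=16, probe 16,15 => slot 15
401: h=10 => slot 10
772: h=7 => slot 7
380: h=6 => slot 6
Table: [-, -, -, -, 463, -, 380, 772, -, 985, 401, -, -, -, -, 271, 492]
Lookup 516: h=6, h2=5, probe 6,11 → slot 11 empty, not found.

2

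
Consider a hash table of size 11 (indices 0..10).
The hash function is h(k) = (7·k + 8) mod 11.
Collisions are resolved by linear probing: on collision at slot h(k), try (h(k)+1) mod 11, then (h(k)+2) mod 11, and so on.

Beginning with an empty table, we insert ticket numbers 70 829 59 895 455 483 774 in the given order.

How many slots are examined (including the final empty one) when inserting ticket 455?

5

Insert 70: h=3, slot 3 empty → index 3.
Insert 829: h=3, slot 3 occupied → index 4.
Insert 59: h=3, slots 3,4 occupied → index 5.
Insert 895: h=3, slots 3,4,5 occupied → index 6.
Insert 455: h=3, slots 3,4,5,6 occupied → index 7.
Insert 483: h=1, slot 1 empty → index 1.
Insert 774: h=3, slots 3,4,5,6,7 occupied → index 8.
Table: [., 483, ., 70, 829, 59, 895, 455, 774, ., .]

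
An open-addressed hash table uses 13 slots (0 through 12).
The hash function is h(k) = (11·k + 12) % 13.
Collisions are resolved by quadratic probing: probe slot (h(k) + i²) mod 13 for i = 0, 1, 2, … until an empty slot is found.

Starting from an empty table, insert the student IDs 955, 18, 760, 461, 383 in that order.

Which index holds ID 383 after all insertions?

Insert 955: h=0, slot 0 empty -> index 0.
Insert 18: h=2, slot 2 empty -> index 2.
Insert 760: h=0, slot 0 occupied -> index 1.
Insert 461: h=0, slots 0,1 occupied -> index 4.
Insert 383: h=0, slots 0,1,4 occupied -> index 9.
Table: [955, 760, 18, -, 461, -, -, -, -, 383, -, -, -]

9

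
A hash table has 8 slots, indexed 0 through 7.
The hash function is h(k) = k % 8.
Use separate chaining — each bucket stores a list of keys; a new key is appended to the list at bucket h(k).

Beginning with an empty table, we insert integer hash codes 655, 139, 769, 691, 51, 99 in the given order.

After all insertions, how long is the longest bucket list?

655 -> bucket 7
139 -> bucket 3
769 -> bucket 1
691 -> bucket 3 (collision)
51 -> bucket 3 (collision)
99 -> bucket 3 (collision)
Final buckets:
0: _
1: 769
2: _
3: 139 -> 691 -> 51 -> 99
4: _
5: _
6: _
7: 655

4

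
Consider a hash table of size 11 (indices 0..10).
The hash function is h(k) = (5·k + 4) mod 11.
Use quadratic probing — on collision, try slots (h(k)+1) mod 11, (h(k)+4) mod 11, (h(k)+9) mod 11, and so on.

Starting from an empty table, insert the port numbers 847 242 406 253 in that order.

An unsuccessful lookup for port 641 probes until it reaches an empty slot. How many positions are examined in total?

2

847: h=4 => slot 4
242: h=4, probe 4,5 => slot 5
406: h=10 => slot 10
253: h=4, probe 4,5,8 => slot 8
Table: [., ., ., ., 847, 242, ., ., 253, ., 406]
Lookup 641: h=8, probe 8,9 → slot 9 empty, not found.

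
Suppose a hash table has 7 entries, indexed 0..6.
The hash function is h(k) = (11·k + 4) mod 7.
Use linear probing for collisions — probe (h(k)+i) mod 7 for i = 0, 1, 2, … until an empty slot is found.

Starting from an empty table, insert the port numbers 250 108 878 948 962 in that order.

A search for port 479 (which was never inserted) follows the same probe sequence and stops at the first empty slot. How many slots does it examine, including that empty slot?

6

250 hashes to 3; slot 3 is free → place at 3.
108 hashes to 2; slot 2 is free → place at 2.
878 hashes to 2; 2,3 taken → place at 4.
948 hashes to 2; 2,3,4 taken → place at 5.
962 hashes to 2; 2,3,4,5 taken → place at 6.
Table: [-, -, 108, 250, 878, 948, 962]
Lookup 479: h=2, probe 2,3,4,5,6,0 → slot 0 empty, not found.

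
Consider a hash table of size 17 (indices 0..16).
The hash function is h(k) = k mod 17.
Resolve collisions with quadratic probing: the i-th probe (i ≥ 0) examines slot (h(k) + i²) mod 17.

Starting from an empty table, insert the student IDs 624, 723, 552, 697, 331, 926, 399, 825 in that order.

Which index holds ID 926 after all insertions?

16

Insert 624: h=12, slot 12 empty → index 12.
Insert 723: h=9, slot 9 empty → index 9.
Insert 552: h=8, slot 8 empty → index 8.
Insert 697: h=0, slot 0 empty → index 0.
Insert 331: h=8, slots 8,9,12,0 occupied → index 7.
Insert 926: h=8, slots 8,9,12,0,7 occupied → index 16.
Insert 399: h=8, slots 8,9,12,0,7,16 occupied → index 10.
Insert 825: h=9, slots 9,10 occupied → index 13.
Table: [697, ., ., ., ., ., ., 331, 552, 723, 399, ., 624, 825, ., ., 926]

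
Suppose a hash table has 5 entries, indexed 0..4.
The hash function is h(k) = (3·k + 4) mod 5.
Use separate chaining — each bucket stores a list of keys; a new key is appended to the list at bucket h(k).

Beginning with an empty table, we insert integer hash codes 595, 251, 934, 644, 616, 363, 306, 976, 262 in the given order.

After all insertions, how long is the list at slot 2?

Insert 595: h=4, bucket 4 empty → new chain.
Insert 251: h=2, bucket 2 empty → new chain.
Insert 934: h=1, bucket 1 empty → new chain.
Insert 644: h=1, bucket 1 nonempty → append to chain.
Insert 616: h=2, bucket 2 nonempty → append to chain.
Insert 363: h=3, bucket 3 empty → new chain.
Insert 306: h=2, bucket 2 nonempty → append to chain.
Insert 976: h=2, bucket 2 nonempty → append to chain.
Insert 262: h=0, bucket 0 empty → new chain.
Final buckets:
0: 262
1: 934 -> 644
2: 251 -> 616 -> 306 -> 976
3: 363
4: 595

4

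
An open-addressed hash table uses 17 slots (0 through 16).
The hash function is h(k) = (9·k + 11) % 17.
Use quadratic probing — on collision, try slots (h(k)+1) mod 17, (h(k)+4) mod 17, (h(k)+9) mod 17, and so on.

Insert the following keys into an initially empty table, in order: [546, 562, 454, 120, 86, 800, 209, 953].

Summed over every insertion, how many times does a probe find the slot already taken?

12

Insert 546: h=12, slot 12 empty → index 12.
Insert 562: h=3, slot 3 empty → index 3.
Insert 454: h=0, slot 0 empty → index 0.
Insert 120: h=3, slot 3 occupied → index 4.
Insert 86: h=3, slots 3,4 occupied → index 7.
Insert 800: h=3, slots 3,4,7,12 occupied → index 2.
Insert 209: h=5, slot 5 empty → index 5.
Insert 953: h=3, slots 3,4,7,12,2 occupied → index 11.
Table: [454, ∅, 800, 562, 120, 209, ∅, 86, ∅, ∅, ∅, 953, 546, ∅, ∅, ∅, ∅]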